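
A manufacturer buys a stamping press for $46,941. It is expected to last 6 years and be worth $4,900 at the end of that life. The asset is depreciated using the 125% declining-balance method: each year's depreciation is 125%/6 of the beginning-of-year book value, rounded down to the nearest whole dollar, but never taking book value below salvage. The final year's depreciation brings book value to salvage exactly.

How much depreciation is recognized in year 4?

Depreciable base = $46,941 − $4,900 = $42,041.
Year 1: ⌊$46,941 × 125%/6⌋ = $9,779. Book value $37,162.
Year 2: ⌊$37,162 × 125%/6⌋ = $7,742. Book value $29,420.
Year 3: ⌊$29,420 × 125%/6⌋ = $6,129. Book value $23,291.
Year 4: ⌊$23,291 × 125%/6⌋ = $4,852. Book value $18,439.

$4,852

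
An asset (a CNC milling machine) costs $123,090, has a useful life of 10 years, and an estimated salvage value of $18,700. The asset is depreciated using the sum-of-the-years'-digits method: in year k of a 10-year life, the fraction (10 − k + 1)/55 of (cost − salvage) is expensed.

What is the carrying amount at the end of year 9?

Depreciable base = $123,090 − $18,700 = $104,390.
Sum of the years' digits = 10+9+8+7+6+5+4+3+2+1 = 55.
Year 1: $104,390 × 10/55 = $18,980. Book value $104,110.
Year 2: $104,390 × 9/55 = $17,082. Book value $87,028.
Year 3: $104,390 × 8/55 = $15,184. Book value $71,844.
Year 4: $104,390 × 7/55 = $13,286. Book value $58,558.
Year 5: $104,390 × 6/55 = $11,388. Book value $47,170.
Year 6: $104,390 × 5/55 = $9,490. Book value $37,680.
Year 7: $104,390 × 4/55 = $7,592. Book value $30,088.
Year 8: $104,390 × 3/55 = $5,694. Book value $24,394.
Year 9: $104,390 × 2/55 = $3,796. Book value $20,598.

$20,598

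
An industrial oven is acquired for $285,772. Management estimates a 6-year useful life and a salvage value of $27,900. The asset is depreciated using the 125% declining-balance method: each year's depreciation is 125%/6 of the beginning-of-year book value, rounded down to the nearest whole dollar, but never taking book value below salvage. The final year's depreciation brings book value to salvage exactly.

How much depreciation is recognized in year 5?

$23,385

Depreciable base = $285,772 − $27,900 = $257,872.
Year 1: ⌊$285,772 × 125%/6⌋ = $59,535. Book value $226,237.
Year 2: ⌊$226,237 × 125%/6⌋ = $47,132. Book value $179,105.
Year 3: ⌊$179,105 × 125%/6⌋ = $37,313. Book value $141,792.
Year 4: ⌊$141,792 × 125%/6⌋ = $29,540. Book value $112,252.
Year 5: ⌊$112,252 × 125%/6⌋ = $23,385. Book value $88,867.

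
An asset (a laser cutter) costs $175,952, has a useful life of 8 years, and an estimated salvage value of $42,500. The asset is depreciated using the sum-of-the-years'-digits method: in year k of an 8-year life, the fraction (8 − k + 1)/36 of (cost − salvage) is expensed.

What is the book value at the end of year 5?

Depreciable base = $175,952 − $42,500 = $133,452.
Sum of the years' digits = 8+7+6+5+4+3+2+1 = 36.
Year 1: $133,452 × 8/36 = $29,656. Book value $146,296.
Year 2: $133,452 × 7/36 = $25,949. Book value $120,347.
Year 3: $133,452 × 6/36 = $22,242. Book value $98,105.
Year 4: $133,452 × 5/36 = $18,535. Book value $79,570.
Year 5: $133,452 × 4/36 = $14,828. Book value $64,742.

$64,742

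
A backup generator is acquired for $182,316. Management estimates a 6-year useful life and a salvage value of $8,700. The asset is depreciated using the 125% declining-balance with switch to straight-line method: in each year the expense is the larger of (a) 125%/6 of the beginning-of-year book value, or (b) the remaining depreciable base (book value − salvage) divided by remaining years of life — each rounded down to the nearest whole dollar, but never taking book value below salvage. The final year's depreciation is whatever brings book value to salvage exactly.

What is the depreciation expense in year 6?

Depreciable base = $182,316 − $8,700 = $173,616.
Year 1: DB = ⌊$182,316 × 125%/6⌋ = $37,982; SL = ⌊$173,616/6⌋ = $28,936 → take DB $37,982. Book value $144,334.
Year 2: DB = ⌊$144,334 × 125%/6⌋ = $30,069; SL = ⌊$135,634/5⌋ = $27,126 → take DB $30,069. Book value $114,265.
Year 3: DB = ⌊$114,265 × 125%/6⌋ = $23,805; SL = ⌊$105,565/4⌋ = $26,391 → take SL $26,391. Book value $87,874.
Year 4: DB = ⌊$87,874 × 125%/6⌋ = $18,307; SL = ⌊$79,174/3⌋ = $26,391 → take SL $26,391. Book value $61,483.
Year 5: DB = ⌊$61,483 × 125%/6⌋ = $12,808; SL = ⌊$52,783/2⌋ = $26,391 → take SL $26,391. Book value $35,092.
Year 6 (final): $35,092 − $8,700 = $26,392. Book value $8,700.

$26,392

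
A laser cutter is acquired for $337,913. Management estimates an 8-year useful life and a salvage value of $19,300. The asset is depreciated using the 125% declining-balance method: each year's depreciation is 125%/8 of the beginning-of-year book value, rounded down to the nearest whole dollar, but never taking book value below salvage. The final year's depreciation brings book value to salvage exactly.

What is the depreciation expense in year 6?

Depreciable base = $337,913 − $19,300 = $318,613.
Year 1: ⌊$337,913 × 125%/8⌋ = $52,798. Book value $285,115.
Year 2: ⌊$285,115 × 125%/8⌋ = $44,549. Book value $240,566.
Year 3: ⌊$240,566 × 125%/8⌋ = $37,588. Book value $202,978.
Year 4: ⌊$202,978 × 125%/8⌋ = $31,715. Book value $171,263.
Year 5: ⌊$171,263 × 125%/8⌋ = $26,759. Book value $144,504.
Year 6: ⌊$144,504 × 125%/8⌋ = $22,578. Book value $121,926.

$22,578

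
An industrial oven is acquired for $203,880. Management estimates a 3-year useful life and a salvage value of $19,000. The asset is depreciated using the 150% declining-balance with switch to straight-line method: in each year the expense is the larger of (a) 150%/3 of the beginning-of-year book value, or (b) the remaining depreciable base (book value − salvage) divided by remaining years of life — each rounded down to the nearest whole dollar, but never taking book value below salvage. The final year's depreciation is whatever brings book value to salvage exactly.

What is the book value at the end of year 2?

$50,970

Depreciable base = $203,880 − $19,000 = $184,880.
Year 1: DB = ⌊$203,880 × 150%/3⌋ = $101,940; SL = ⌊$184,880/3⌋ = $61,626 → take DB $101,940. Book value $101,940.
Year 2: DB = ⌊$101,940 × 150%/3⌋ = $50,970; SL = ⌊$82,940/2⌋ = $41,470 → take DB $50,970. Book value $50,970.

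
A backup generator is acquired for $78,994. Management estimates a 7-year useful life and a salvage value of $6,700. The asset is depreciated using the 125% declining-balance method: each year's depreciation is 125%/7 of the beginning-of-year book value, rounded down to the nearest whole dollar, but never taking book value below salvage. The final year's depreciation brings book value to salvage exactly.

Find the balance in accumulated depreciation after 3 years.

$35,211

Depreciable base = $78,994 − $6,700 = $72,294.
Year 1: ⌊$78,994 × 125%/7⌋ = $14,106. Book value $64,888.
Year 2: ⌊$64,888 × 125%/7⌋ = $11,587. Book value $53,301.
Year 3: ⌊$53,301 × 125%/7⌋ = $9,518. Book value $43,783.
Accumulated through year 3 = $78,994 − $43,783 = $35,211.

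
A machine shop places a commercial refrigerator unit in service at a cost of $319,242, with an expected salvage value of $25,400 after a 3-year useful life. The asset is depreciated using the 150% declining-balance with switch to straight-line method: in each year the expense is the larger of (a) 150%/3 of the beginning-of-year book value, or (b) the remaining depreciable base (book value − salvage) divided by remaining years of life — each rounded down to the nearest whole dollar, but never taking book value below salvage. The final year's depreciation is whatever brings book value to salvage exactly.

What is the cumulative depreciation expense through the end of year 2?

Depreciable base = $319,242 − $25,400 = $293,842.
Year 1: DB = ⌊$319,242 × 150%/3⌋ = $159,621; SL = ⌊$293,842/3⌋ = $97,947 → take DB $159,621. Book value $159,621.
Year 2: DB = ⌊$159,621 × 150%/3⌋ = $79,810; SL = ⌊$134,221/2⌋ = $67,110 → take DB $79,810. Book value $79,811.
Accumulated through year 2 = $319,242 − $79,811 = $239,431.

$239,431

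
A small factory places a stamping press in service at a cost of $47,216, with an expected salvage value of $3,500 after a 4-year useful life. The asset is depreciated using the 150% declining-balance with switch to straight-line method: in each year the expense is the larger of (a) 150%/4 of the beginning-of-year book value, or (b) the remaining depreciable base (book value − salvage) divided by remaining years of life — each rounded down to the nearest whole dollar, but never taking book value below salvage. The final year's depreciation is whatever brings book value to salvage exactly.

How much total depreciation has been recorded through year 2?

Depreciable base = $47,216 − $3,500 = $43,716.
Year 1: DB = ⌊$47,216 × 150%/4⌋ = $17,706; SL = ⌊$43,716/4⌋ = $10,929 → take DB $17,706. Book value $29,510.
Year 2: DB = ⌊$29,510 × 150%/4⌋ = $11,066; SL = ⌊$26,010/3⌋ = $8,670 → take DB $11,066. Book value $18,444.
Accumulated through year 2 = $47,216 − $18,444 = $28,772.

$28,772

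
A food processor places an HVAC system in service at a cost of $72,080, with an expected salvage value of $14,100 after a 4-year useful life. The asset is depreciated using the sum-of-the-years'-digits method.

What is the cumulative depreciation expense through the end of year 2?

$40,586

Depreciable base = $72,080 − $14,100 = $57,980.
Sum of the years' digits = 4+3+2+1 = 10.
Year 1: $57,980 × 4/10 = $23,192. Book value $48,888.
Year 2: $57,980 × 3/10 = $17,394. Book value $31,494.
Accumulated through year 2 = $72,080 − $31,494 = $40,586.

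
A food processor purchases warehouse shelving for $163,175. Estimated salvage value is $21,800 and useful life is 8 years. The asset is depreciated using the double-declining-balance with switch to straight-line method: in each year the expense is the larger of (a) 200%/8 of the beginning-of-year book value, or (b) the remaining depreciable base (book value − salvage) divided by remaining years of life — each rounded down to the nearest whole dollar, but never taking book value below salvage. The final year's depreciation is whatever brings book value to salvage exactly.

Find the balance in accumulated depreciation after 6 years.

Depreciable base = $163,175 − $21,800 = $141,375.
Year 1: DB = ⌊$163,175 × 200%/8⌋ = $40,793; SL = ⌊$141,375/8⌋ = $17,671 → take DB $40,793. Book value $122,382.
Year 2: DB = ⌊$122,382 × 200%/8⌋ = $30,595; SL = ⌊$100,582/7⌋ = $14,368 → take DB $30,595. Book value $91,787.
Year 3: DB = ⌊$91,787 × 200%/8⌋ = $22,946; SL = ⌊$69,987/6⌋ = $11,664 → take DB $22,946. Book value $68,841.
Year 4: DB = ⌊$68,841 × 200%/8⌋ = $17,210; SL = ⌊$47,041/5⌋ = $9,408 → take DB $17,210. Book value $51,631.
Year 5: DB = ⌊$51,631 × 200%/8⌋ = $12,907; SL = ⌊$29,831/4⌋ = $7,457 → take DB $12,907. Book value $38,724.
Year 6: DB = ⌊$38,724 × 200%/8⌋ = $9,681; SL = ⌊$16,924/3⌋ = $5,641 → take DB $9,681. Book value $29,043.
Accumulated through year 6 = $163,175 − $29,043 = $134,132.

$134,132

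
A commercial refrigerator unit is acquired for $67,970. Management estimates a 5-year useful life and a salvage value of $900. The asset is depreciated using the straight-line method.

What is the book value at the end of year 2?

Depreciable base = $67,970 − $900 = $67,070.
Annual expense = $67,070 / 5 = $13,414.
End of year 1: book value $54,556.
End of year 2: book value $41,142.

$41,142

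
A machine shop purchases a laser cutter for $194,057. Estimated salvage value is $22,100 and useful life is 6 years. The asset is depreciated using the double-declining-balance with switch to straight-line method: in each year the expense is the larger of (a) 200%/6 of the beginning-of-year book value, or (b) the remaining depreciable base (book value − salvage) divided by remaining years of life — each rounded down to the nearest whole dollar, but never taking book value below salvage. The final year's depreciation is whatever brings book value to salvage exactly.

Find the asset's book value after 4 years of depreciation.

Depreciable base = $194,057 − $22,100 = $171,957.
Year 1: DB = ⌊$194,057 × 200%/6⌋ = $64,685; SL = ⌊$171,957/6⌋ = $28,659 → take DB $64,685. Book value $129,372.
Year 2: DB = ⌊$129,372 × 200%/6⌋ = $43,124; SL = ⌊$107,272/5⌋ = $21,454 → take DB $43,124. Book value $86,248.
Year 3: DB = ⌊$86,248 × 200%/6⌋ = $28,749; SL = ⌊$64,148/4⌋ = $16,037 → take DB $28,749. Book value $57,499.
Year 4: DB = ⌊$57,499 × 200%/6⌋ = $19,166; SL = ⌊$35,399/3⌋ = $11,799 → take DB $19,166. Book value $38,333.

$38,333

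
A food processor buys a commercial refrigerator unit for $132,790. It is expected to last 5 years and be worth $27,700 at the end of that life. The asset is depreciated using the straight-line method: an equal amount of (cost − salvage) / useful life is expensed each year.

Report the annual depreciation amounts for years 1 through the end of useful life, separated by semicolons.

$21,018; $21,018; $21,018; $21,018; $21,018

Depreciable base = $132,790 − $27,700 = $105,090.
Annual expense = $105,090 / 5 = $21,018.
End of year 1: book value $111,772.
End of year 2: book value $90,754.
End of year 3: book value $69,736.
End of year 4: book value $48,718.
End of year 5: book value $27,700.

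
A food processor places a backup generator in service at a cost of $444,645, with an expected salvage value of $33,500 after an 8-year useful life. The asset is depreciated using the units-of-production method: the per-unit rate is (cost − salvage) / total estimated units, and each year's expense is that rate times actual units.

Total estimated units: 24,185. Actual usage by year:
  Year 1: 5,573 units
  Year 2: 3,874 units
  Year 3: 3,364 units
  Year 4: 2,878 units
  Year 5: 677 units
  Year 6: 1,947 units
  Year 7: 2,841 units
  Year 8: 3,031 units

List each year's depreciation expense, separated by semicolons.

Depreciable base = $444,645 − $33,500 = $411,145.
Rate = $411,145 / 24,185 units = $17 per unit.
Year 1: 5,573 × $17 = $94,741. Book value $349,904.
Year 2: 3,874 × $17 = $65,858. Book value $284,046.
Year 3: 3,364 × $17 = $57,188. Book value $226,858.
Year 4: 2,878 × $17 = $48,926. Book value $177,932.
Year 5: 677 × $17 = $11,509. Book value $166,423.
Year 6: 1,947 × $17 = $33,099. Book value $133,324.
Year 7: 2,841 × $17 = $48,297. Book value $85,027.
Year 8: 3,031 × $17 = $51,527. Book value $33,500.

$94,741; $65,858; $57,188; $48,926; $11,509; $33,099; $48,297; $51,527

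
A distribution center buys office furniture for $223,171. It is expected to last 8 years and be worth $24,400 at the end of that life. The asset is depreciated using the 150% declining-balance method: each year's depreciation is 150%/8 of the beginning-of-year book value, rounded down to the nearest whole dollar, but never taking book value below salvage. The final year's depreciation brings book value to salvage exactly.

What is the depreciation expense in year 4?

$22,444

Depreciable base = $223,171 − $24,400 = $198,771.
Year 1: ⌊$223,171 × 150%/8⌋ = $41,844. Book value $181,327.
Year 2: ⌊$181,327 × 150%/8⌋ = $33,998. Book value $147,329.
Year 3: ⌊$147,329 × 150%/8⌋ = $27,624. Book value $119,705.
Year 4: ⌊$119,705 × 150%/8⌋ = $22,444. Book value $97,261.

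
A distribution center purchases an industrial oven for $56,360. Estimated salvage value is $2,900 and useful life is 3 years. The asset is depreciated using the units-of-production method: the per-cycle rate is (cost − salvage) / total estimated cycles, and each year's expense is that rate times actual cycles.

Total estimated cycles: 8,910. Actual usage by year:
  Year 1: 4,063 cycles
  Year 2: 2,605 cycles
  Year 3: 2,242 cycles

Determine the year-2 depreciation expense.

Depreciable base = $56,360 − $2,900 = $53,460.
Rate = $53,460 / 8,910 cycles = $6 per cycle.
Year 1: 4,063 × $6 = $24,378. Book value $31,982.
Year 2: 2,605 × $6 = $15,630. Book value $16,352.

$15,630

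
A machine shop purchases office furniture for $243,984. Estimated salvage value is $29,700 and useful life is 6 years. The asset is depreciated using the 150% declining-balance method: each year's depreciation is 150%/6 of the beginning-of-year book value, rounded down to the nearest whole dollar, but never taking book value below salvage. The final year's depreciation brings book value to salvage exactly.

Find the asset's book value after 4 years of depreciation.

Depreciable base = $243,984 − $29,700 = $214,284.
Year 1: ⌊$243,984 × 150%/6⌋ = $60,996. Book value $182,988.
Year 2: ⌊$182,988 × 150%/6⌋ = $45,747. Book value $137,241.
Year 3: ⌊$137,241 × 150%/6⌋ = $34,310. Book value $102,931.
Year 4: ⌊$102,931 × 150%/6⌋ = $25,732. Book value $77,199.

$77,199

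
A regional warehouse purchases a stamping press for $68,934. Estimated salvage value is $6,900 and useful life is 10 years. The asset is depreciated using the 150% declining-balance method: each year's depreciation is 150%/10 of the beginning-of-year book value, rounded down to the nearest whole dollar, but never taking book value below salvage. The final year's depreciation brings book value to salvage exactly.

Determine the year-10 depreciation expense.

Depreciable base = $68,934 − $6,900 = $62,034.
Year 1: ⌊$68,934 × 150%/10⌋ = $10,340. Book value $58,594.
Year 2: ⌊$58,594 × 150%/10⌋ = $8,789. Book value $49,805.
Year 3: ⌊$49,805 × 150%/10⌋ = $7,470. Book value $42,335.
Year 4: ⌊$42,335 × 150%/10⌋ = $6,350. Book value $35,985.
Year 5: ⌊$35,985 × 150%/10⌋ = $5,397. Book value $30,588.
Year 6: ⌊$30,588 × 150%/10⌋ = $4,588. Book value $26,000.
Year 7: ⌊$26,000 × 150%/10⌋ = $3,900. Book value $22,100.
Year 8: ⌊$22,100 × 150%/10⌋ = $3,315. Book value $18,785.
Year 9: ⌊$18,785 × 150%/10⌋ = $2,817. Book value $15,968.
Year 10 (final): $15,968 − $6,900 = $9,068. Book value $6,900.

$9,068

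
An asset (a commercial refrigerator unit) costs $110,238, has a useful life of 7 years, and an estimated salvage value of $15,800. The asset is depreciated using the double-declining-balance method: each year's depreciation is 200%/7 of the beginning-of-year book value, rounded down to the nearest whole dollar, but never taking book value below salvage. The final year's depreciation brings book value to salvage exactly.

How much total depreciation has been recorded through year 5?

Depreciable base = $110,238 − $15,800 = $94,438.
Year 1: ⌊$110,238 × 200%/7⌋ = $31,496. Book value $78,742.
Year 2: ⌊$78,742 × 200%/7⌋ = $22,497. Book value $56,245.
Year 3: ⌊$56,245 × 200%/7⌋ = $16,070. Book value $40,175.
Year 4: ⌊$40,175 × 200%/7⌋ = $11,478. Book value $28,697.
Year 5: ⌊$28,697 × 200%/7⌋ = $8,199. Book value $20,498.
Accumulated through year 5 = $110,238 − $20,498 = $89,740.

$89,740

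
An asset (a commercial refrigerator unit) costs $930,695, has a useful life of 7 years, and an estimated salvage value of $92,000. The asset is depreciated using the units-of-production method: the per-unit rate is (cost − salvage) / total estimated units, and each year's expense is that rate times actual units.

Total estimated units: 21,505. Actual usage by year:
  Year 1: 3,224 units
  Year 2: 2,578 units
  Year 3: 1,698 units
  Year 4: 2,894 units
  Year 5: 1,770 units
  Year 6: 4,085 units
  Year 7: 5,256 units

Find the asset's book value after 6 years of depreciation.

$296,984

Depreciable base = $930,695 − $92,000 = $838,695.
Rate = $838,695 / 21,505 units = $39 per unit.
Year 1: 3,224 × $39 = $125,736. Book value $804,959.
Year 2: 2,578 × $39 = $100,542. Book value $704,417.
Year 3: 1,698 × $39 = $66,222. Book value $638,195.
Year 4: 2,894 × $39 = $112,866. Book value $525,329.
Year 5: 1,770 × $39 = $69,030. Book value $456,299.
Year 6: 4,085 × $39 = $159,315. Book value $296,984.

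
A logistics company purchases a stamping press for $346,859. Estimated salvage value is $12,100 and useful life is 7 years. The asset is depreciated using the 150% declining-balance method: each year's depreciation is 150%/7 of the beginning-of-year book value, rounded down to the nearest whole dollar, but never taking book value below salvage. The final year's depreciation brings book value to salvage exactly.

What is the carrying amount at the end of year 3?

$168,249

Depreciable base = $346,859 − $12,100 = $334,759.
Year 1: ⌊$346,859 × 150%/7⌋ = $74,326. Book value $272,533.
Year 2: ⌊$272,533 × 150%/7⌋ = $58,399. Book value $214,134.
Year 3: ⌊$214,134 × 150%/7⌋ = $45,885. Book value $168,249.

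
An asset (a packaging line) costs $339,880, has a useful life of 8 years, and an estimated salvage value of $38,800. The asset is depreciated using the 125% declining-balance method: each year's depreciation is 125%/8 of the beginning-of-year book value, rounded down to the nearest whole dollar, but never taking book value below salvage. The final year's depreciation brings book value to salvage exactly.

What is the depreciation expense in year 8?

Depreciable base = $339,880 − $38,800 = $301,080.
Year 1: ⌊$339,880 × 125%/8⌋ = $53,106. Book value $286,774.
Year 2: ⌊$286,774 × 125%/8⌋ = $44,808. Book value $241,966.
Year 3: ⌊$241,966 × 125%/8⌋ = $37,807. Book value $204,159.
Year 4: ⌊$204,159 × 125%/8⌋ = $31,899. Book value $172,260.
Year 5: ⌊$172,260 × 125%/8⌋ = $26,915. Book value $145,345.
Year 6: ⌊$145,345 × 125%/8⌋ = $22,710. Book value $122,635.
Year 7: ⌊$122,635 × 125%/8⌋ = $19,161. Book value $103,474.
Year 8 (final): $103,474 − $38,800 = $64,674. Book value $38,800.

$64,674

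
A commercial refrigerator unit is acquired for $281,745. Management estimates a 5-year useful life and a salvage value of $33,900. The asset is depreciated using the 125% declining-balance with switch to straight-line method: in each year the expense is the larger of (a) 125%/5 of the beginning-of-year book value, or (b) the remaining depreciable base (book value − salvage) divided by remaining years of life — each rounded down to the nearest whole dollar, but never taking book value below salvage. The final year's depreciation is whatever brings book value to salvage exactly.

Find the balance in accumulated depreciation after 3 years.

Depreciable base = $281,745 − $33,900 = $247,845.
Year 1: DB = ⌊$281,745 × 125%/5⌋ = $70,436; SL = ⌊$247,845/5⌋ = $49,569 → take DB $70,436. Book value $211,309.
Year 2: DB = ⌊$211,309 × 125%/5⌋ = $52,827; SL = ⌊$177,409/4⌋ = $44,352 → take DB $52,827. Book value $158,482.
Year 3: DB = ⌊$158,482 × 125%/5⌋ = $39,620; SL = ⌊$124,582/3⌋ = $41,527 → take SL $41,527. Book value $116,955.
Accumulated through year 3 = $281,745 − $116,955 = $164,790.

$164,790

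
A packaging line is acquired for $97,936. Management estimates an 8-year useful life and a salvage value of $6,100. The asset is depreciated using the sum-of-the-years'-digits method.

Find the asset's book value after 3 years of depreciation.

$44,365

Depreciable base = $97,936 − $6,100 = $91,836.
Sum of the years' digits = 8+7+6+5+4+3+2+1 = 36.
Year 1: $91,836 × 8/36 = $20,408. Book value $77,528.
Year 2: $91,836 × 7/36 = $17,857. Book value $59,671.
Year 3: $91,836 × 6/36 = $15,306. Book value $44,365.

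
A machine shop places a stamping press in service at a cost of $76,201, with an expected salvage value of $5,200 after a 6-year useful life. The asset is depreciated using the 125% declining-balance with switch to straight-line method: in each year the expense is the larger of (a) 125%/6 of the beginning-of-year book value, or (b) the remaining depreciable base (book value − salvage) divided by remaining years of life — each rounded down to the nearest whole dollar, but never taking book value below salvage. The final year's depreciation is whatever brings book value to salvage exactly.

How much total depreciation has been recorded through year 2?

Depreciable base = $76,201 − $5,200 = $71,001.
Year 1: DB = ⌊$76,201 × 125%/6⌋ = $15,875; SL = ⌊$71,001/6⌋ = $11,833 → take DB $15,875. Book value $60,326.
Year 2: DB = ⌊$60,326 × 125%/6⌋ = $12,567; SL = ⌊$55,126/5⌋ = $11,025 → take DB $12,567. Book value $47,759.
Accumulated through year 2 = $76,201 − $47,759 = $28,442.

$28,442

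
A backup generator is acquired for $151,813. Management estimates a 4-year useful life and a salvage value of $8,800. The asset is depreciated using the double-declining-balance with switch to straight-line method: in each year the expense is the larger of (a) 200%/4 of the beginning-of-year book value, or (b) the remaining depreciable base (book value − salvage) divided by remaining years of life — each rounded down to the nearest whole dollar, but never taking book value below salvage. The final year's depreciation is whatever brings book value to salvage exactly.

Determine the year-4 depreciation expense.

$10,177

Depreciable base = $151,813 − $8,800 = $143,013.
Year 1: DB = ⌊$151,813 × 200%/4⌋ = $75,906; SL = ⌊$143,013/4⌋ = $35,753 → take DB $75,906. Book value $75,907.
Year 2: DB = ⌊$75,907 × 200%/4⌋ = $37,953; SL = ⌊$67,107/3⌋ = $22,369 → take DB $37,953. Book value $37,954.
Year 3: DB = ⌊$37,954 × 200%/4⌋ = $18,977; SL = ⌊$29,154/2⌋ = $14,577 → take DB $18,977. Book value $18,977.
Year 4 (final): $18,977 − $8,800 = $10,177. Book value $8,800.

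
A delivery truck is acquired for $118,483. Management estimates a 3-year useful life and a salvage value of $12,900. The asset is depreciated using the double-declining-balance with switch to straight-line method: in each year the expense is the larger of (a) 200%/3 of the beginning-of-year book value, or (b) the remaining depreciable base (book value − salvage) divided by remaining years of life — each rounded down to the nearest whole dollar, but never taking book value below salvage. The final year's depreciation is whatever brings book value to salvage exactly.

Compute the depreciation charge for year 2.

$26,330

Depreciable base = $118,483 − $12,900 = $105,583.
Year 1: DB = ⌊$118,483 × 200%/3⌋ = $78,988; SL = ⌊$105,583/3⌋ = $35,194 → take DB $78,988. Book value $39,495.
Year 2: DB = ⌊$39,495 × 200%/3⌋ = $26,330; SL = ⌊$26,595/2⌋ = $13,297 → take DB $26,330. Book value $13,165.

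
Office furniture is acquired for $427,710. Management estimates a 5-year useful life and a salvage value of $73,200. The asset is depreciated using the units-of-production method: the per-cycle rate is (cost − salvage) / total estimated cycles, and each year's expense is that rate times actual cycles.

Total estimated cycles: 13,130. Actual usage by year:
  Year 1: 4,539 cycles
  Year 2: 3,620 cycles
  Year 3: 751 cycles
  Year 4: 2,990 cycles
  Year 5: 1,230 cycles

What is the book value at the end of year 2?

Depreciable base = $427,710 − $73,200 = $354,510.
Rate = $354,510 / 13,130 cycles = $27 per cycle.
Year 1: 4,539 × $27 = $122,553. Book value $305,157.
Year 2: 3,620 × $27 = $97,740. Book value $207,417.

$207,417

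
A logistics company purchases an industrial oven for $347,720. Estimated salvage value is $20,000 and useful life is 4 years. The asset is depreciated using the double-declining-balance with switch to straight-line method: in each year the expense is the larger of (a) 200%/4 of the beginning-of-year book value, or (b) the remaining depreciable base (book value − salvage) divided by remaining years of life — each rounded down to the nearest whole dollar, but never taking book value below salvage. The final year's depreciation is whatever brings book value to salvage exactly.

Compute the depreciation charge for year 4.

Depreciable base = $347,720 − $20,000 = $327,720.
Year 1: DB = ⌊$347,720 × 200%/4⌋ = $173,860; SL = ⌊$327,720/4⌋ = $81,930 → take DB $173,860. Book value $173,860.
Year 2: DB = ⌊$173,860 × 200%/4⌋ = $86,930; SL = ⌊$153,860/3⌋ = $51,286 → take DB $86,930. Book value $86,930.
Year 3: DB = ⌊$86,930 × 200%/4⌋ = $43,465; SL = ⌊$66,930/2⌋ = $33,465 → take DB $43,465. Book value $43,465.
Year 4 (final): $43,465 − $20,000 = $23,465. Book value $20,000.

$23,465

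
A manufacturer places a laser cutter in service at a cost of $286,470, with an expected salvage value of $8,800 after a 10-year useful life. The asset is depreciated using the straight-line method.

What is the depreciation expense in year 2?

Depreciable base = $286,470 − $8,800 = $277,670.
Annual expense = $277,670 / 10 = $27,767.

$27,767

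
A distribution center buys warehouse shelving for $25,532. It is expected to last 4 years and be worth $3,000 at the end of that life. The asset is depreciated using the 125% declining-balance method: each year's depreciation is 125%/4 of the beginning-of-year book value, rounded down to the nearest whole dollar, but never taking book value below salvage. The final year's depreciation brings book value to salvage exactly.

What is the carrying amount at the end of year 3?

Depreciable base = $25,532 − $3,000 = $22,532.
Year 1: ⌊$25,532 × 125%/4⌋ = $7,978. Book value $17,554.
Year 2: ⌊$17,554 × 125%/4⌋ = $5,485. Book value $12,069.
Year 3: ⌊$12,069 × 125%/4⌋ = $3,771. Book value $8,298.

$8,298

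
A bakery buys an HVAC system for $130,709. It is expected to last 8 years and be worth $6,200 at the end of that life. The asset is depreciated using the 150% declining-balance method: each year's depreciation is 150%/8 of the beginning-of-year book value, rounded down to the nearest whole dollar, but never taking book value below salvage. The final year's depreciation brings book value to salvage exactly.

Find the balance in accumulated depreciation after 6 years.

Depreciable base = $130,709 − $6,200 = $124,509.
Year 1: ⌊$130,709 × 150%/8⌋ = $24,507. Book value $106,202.
Year 2: ⌊$106,202 × 150%/8⌋ = $19,912. Book value $86,290.
Year 3: ⌊$86,290 × 150%/8⌋ = $16,179. Book value $70,111.
Year 4: ⌊$70,111 × 150%/8⌋ = $13,145. Book value $56,966.
Year 5: ⌊$56,966 × 150%/8⌋ = $10,681. Book value $46,285.
Year 6: ⌊$46,285 × 150%/8⌋ = $8,678. Book value $37,607.
Accumulated through year 6 = $130,709 − $37,607 = $93,102.

$93,102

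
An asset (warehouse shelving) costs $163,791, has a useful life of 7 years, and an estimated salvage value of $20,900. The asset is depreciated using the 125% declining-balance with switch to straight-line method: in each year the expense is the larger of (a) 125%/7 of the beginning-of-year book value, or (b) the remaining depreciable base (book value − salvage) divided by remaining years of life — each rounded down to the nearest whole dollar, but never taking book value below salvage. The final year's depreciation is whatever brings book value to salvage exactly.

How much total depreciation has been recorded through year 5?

Depreciable base = $163,791 − $20,900 = $142,891.
Year 1: DB = ⌊$163,791 × 125%/7⌋ = $29,248; SL = ⌊$142,891/7⌋ = $20,413 → take DB $29,248. Book value $134,543.
Year 2: DB = ⌊$134,543 × 125%/7⌋ = $24,025; SL = ⌊$113,643/6⌋ = $18,940 → take DB $24,025. Book value $110,518.
Year 3: DB = ⌊$110,518 × 125%/7⌋ = $19,735; SL = ⌊$89,618/5⌋ = $17,923 → take DB $19,735. Book value $90,783.
Year 4: DB = ⌊$90,783 × 125%/7⌋ = $16,211; SL = ⌊$69,883/4⌋ = $17,470 → take SL $17,470. Book value $73,313.
Year 5: DB = ⌊$73,313 × 125%/7⌋ = $13,091; SL = ⌊$52,413/3⌋ = $17,471 → take SL $17,471. Book value $55,842.
Accumulated through year 5 = $163,791 − $55,842 = $107,949.

$107,949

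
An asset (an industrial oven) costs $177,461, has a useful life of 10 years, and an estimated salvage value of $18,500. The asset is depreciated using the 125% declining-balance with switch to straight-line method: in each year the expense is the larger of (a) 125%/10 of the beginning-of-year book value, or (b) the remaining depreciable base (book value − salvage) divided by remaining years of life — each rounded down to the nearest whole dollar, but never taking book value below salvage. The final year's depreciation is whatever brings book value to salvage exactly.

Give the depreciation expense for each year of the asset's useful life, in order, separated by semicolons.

Depreciable base = $177,461 − $18,500 = $158,961.
Year 1: DB = ⌊$177,461 × 125%/10⌋ = $22,182; SL = ⌊$158,961/10⌋ = $15,896 → take DB $22,182. Book value $155,279.
Year 2: DB = ⌊$155,279 × 125%/10⌋ = $19,409; SL = ⌊$136,779/9⌋ = $15,197 → take DB $19,409. Book value $135,870.
Year 3: DB = ⌊$135,870 × 125%/10⌋ = $16,983; SL = ⌊$117,370/8⌋ = $14,671 → take DB $16,983. Book value $118,887.
Year 4: DB = ⌊$118,887 × 125%/10⌋ = $14,860; SL = ⌊$100,387/7⌋ = $14,341 → take DB $14,860. Book value $104,027.
Year 5: DB = ⌊$104,027 × 125%/10⌋ = $13,003; SL = ⌊$85,527/6⌋ = $14,254 → take SL $14,254. Book value $89,773.
Year 6: DB = ⌊$89,773 × 125%/10⌋ = $11,221; SL = ⌊$71,273/5⌋ = $14,254 → take SL $14,254. Book value $75,519.
Year 7: DB = ⌊$75,519 × 125%/10⌋ = $9,439; SL = ⌊$57,019/4⌋ = $14,254 → take SL $14,254. Book value $61,265.
Year 8: DB = ⌊$61,265 × 125%/10⌋ = $7,658; SL = ⌊$42,765/3⌋ = $14,255 → take SL $14,255. Book value $47,010.
Year 9: DB = ⌊$47,010 × 125%/10⌋ = $5,876; SL = ⌊$28,510/2⌋ = $14,255 → take SL $14,255. Book value $32,755.
Year 10 (final): $32,755 − $18,500 = $14,255. Book value $18,500.

$22,182; $19,409; $16,983; $14,860; $14,254; $14,254; $14,254; $14,255; $14,255; $14,255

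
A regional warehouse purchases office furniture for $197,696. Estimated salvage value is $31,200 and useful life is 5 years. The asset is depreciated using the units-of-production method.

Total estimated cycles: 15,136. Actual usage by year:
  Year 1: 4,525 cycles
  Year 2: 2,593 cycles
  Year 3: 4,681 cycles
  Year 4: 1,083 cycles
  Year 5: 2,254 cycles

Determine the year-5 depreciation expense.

Depreciable base = $197,696 − $31,200 = $166,496.
Rate = $166,496 / 15,136 cycles = $11 per cycle.
Year 1: 4,525 × $11 = $49,775. Book value $147,921.
Year 2: 2,593 × $11 = $28,523. Book value $119,398.
Year 3: 4,681 × $11 = $51,491. Book value $67,907.
Year 4: 1,083 × $11 = $11,913. Book value $55,994.
Year 5: 2,254 × $11 = $24,794. Book value $31,200.

$24,794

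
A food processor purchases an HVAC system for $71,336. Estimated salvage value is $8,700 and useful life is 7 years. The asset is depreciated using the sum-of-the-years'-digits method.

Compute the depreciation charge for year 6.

$4,474

Depreciable base = $71,336 − $8,700 = $62,636.
Sum of the years' digits = 7+6+5+4+3+2+1 = 28.
Year 1: $62,636 × 7/28 = $15,659. Book value $55,677.
Year 2: $62,636 × 6/28 = $13,422. Book value $42,255.
Year 3: $62,636 × 5/28 = $11,185. Book value $31,070.
Year 4: $62,636 × 4/28 = $8,948. Book value $22,122.
Year 5: $62,636 × 3/28 = $6,711. Book value $15,411.
Year 6: $62,636 × 2/28 = $4,474. Book value $10,937.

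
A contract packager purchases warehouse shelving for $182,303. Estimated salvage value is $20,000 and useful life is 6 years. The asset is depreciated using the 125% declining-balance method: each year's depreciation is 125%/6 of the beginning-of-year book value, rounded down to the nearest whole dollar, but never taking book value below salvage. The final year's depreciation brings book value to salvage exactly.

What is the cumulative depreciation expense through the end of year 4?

Depreciable base = $182,303 − $20,000 = $162,303.
Year 1: ⌊$182,303 × 125%/6⌋ = $37,979. Book value $144,324.
Year 2: ⌊$144,324 × 125%/6⌋ = $30,067. Book value $114,257.
Year 3: ⌊$114,257 × 125%/6⌋ = $23,803. Book value $90,454.
Year 4: ⌊$90,454 × 125%/6⌋ = $18,844. Book value $71,610.
Accumulated through year 4 = $182,303 − $71,610 = $110,693.

$110,693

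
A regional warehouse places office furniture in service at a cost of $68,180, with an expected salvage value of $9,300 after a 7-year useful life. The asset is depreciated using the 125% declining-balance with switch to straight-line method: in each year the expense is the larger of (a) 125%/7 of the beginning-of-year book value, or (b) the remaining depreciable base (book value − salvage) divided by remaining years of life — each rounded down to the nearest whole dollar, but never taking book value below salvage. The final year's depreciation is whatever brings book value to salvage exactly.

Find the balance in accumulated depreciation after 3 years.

Depreciable base = $68,180 − $9,300 = $58,880.
Year 1: DB = ⌊$68,180 × 125%/7⌋ = $12,175; SL = ⌊$58,880/7⌋ = $8,411 → take DB $12,175. Book value $56,005.
Year 2: DB = ⌊$56,005 × 125%/7⌋ = $10,000; SL = ⌊$46,705/6⌋ = $7,784 → take DB $10,000. Book value $46,005.
Year 3: DB = ⌊$46,005 × 125%/7⌋ = $8,215; SL = ⌊$36,705/5⌋ = $7,341 → take DB $8,215. Book value $37,790.
Accumulated through year 3 = $68,180 − $37,790 = $30,390.

$30,390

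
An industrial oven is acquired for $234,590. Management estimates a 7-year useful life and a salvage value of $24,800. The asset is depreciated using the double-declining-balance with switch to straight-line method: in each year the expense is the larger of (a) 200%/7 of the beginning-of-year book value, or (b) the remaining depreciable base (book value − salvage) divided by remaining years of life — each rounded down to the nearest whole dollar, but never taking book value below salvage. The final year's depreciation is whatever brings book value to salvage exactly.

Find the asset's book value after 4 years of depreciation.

$61,067

Depreciable base = $234,590 − $24,800 = $209,790.
Year 1: DB = ⌊$234,590 × 200%/7⌋ = $67,025; SL = ⌊$209,790/7⌋ = $29,970 → take DB $67,025. Book value $167,565.
Year 2: DB = ⌊$167,565 × 200%/7⌋ = $47,875; SL = ⌊$142,765/6⌋ = $23,794 → take DB $47,875. Book value $119,690.
Year 3: DB = ⌊$119,690 × 200%/7⌋ = $34,197; SL = ⌊$94,890/5⌋ = $18,978 → take DB $34,197. Book value $85,493.
Year 4: DB = ⌊$85,493 × 200%/7⌋ = $24,426; SL = ⌊$60,693/4⌋ = $15,173 → take DB $24,426. Book value $61,067.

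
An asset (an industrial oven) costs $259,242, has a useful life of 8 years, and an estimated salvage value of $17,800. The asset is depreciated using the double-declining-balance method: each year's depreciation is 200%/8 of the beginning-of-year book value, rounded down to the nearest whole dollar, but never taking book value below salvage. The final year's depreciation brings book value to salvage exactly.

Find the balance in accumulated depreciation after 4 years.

Depreciable base = $259,242 − $17,800 = $241,442.
Year 1: ⌊$259,242 × 200%/8⌋ = $64,810. Book value $194,432.
Year 2: ⌊$194,432 × 200%/8⌋ = $48,608. Book value $145,824.
Year 3: ⌊$145,824 × 200%/8⌋ = $36,456. Book value $109,368.
Year 4: ⌊$109,368 × 200%/8⌋ = $27,342. Book value $82,026.
Accumulated through year 4 = $259,242 − $82,026 = $177,216.

$177,216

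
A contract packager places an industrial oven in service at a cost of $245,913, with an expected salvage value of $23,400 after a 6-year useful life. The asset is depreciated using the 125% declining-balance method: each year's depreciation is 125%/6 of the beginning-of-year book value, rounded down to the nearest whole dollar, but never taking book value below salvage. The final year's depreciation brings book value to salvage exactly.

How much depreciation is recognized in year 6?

$53,072

Depreciable base = $245,913 − $23,400 = $222,513.
Year 1: ⌊$245,913 × 125%/6⌋ = $51,231. Book value $194,682.
Year 2: ⌊$194,682 × 125%/6⌋ = $40,558. Book value $154,124.
Year 3: ⌊$154,124 × 125%/6⌋ = $32,109. Book value $122,015.
Year 4: ⌊$122,015 × 125%/6⌋ = $25,419. Book value $96,596.
Year 5: ⌊$96,596 × 125%/6⌋ = $20,124. Book value $76,472.
Year 6 (final): $76,472 − $23,400 = $53,072. Book value $23,400.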